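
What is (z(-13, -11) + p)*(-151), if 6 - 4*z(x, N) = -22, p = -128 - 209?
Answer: 49830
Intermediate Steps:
p = -337
z(x, N) = 7 (z(x, N) = 3/2 - 1/4*(-22) = 3/2 + 11/2 = 7)
(z(-13, -11) + p)*(-151) = (7 - 337)*(-151) = -330*(-151) = 49830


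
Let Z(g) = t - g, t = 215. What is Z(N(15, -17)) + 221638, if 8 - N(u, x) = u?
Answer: 221860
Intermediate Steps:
N(u, x) = 8 - u
Z(g) = 215 - g
Z(N(15, -17)) + 221638 = (215 - (8 - 1*15)) + 221638 = (215 - (8 - 15)) + 221638 = (215 - 1*(-7)) + 221638 = (215 + 7) + 221638 = 222 + 221638 = 221860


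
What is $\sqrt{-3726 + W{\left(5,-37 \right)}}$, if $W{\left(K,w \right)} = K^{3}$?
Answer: $i \sqrt{3601} \approx 60.008 i$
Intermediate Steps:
$\sqrt{-3726 + W{\left(5,-37 \right)}} = \sqrt{-3726 + 5^{3}} = \sqrt{-3726 + 125} = \sqrt{-3601} = i \sqrt{3601}$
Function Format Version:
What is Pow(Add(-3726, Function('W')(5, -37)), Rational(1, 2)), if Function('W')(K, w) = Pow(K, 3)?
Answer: Mul(I, Pow(3601, Rational(1, 2))) ≈ Mul(60.008, I)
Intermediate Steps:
Pow(Add(-3726, Function('W')(5, -37)), Rational(1, 2)) = Pow(Add(-3726, Pow(5, 3)), Rational(1, 2)) = Pow(Add(-3726, 125), Rational(1, 2)) = Pow(-3601, Rational(1, 2)) = Mul(I, Pow(3601, Rational(1, 2)))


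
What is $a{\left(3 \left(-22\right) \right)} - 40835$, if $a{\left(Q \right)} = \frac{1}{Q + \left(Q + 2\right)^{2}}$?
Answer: $- \frac{164565049}{4030} \approx -40835.0$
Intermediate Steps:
$a{\left(Q \right)} = \frac{1}{Q + \left(2 + Q\right)^{2}}$
$a{\left(3 \left(-22\right) \right)} - 40835 = \frac{1}{3 \left(-22\right) + \left(2 + 3 \left(-22\right)\right)^{2}} - 40835 = \frac{1}{-66 + \left(2 - 66\right)^{2}} - 40835 = \frac{1}{-66 + \left(-64\right)^{2}} - 40835 = \frac{1}{-66 + 4096} - 40835 = \frac{1}{4030} - 40835 = - \frac{164565049}{4030}$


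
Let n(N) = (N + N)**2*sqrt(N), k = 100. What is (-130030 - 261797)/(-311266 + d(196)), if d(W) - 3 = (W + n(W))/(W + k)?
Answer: 28995198/22495589 ≈ 1.2889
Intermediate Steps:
n(N) = 4*N**(5/2) (n(N) = (2*N)**2*sqrt(N) = (4*N**2)*sqrt(N) = 4*N**(5/2))
d(W) = 3 + (W + 4*W**(5/2))/(100 + W) (d(W) = 3 + (W + 4*W**(5/2))/(W + 100) = 3 + (W + 4*W**(5/2))/(100 + W))
(-130030 - 261797)/(-311266 + d(196)) = (-130030 - 261797)/(-311266 + 4*(75 + 196 + 196**(5/2))/(100 + 196)) = -391827/(-311266 + 4*(75 + 196 + 537824)/296) = -391827/(-311266 + 4*(1/296)*538095) = -391827/(-311266 + 538095/74) = -391827/(-22495589/74) = -391827*(-74/22495589) = 28995198/22495589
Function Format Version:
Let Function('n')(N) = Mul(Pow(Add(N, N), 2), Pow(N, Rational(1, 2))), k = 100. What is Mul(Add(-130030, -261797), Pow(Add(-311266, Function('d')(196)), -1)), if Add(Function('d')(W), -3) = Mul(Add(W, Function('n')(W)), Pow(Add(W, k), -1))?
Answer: Rational(28995198, 22495589) ≈ 1.2889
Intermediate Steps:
Function('n')(N) = Mul(4, Pow(N, Rational(5, 2))) (Function('n')(N) = Mul(Pow(Mul(2, N), 2), Pow(N, Rational(1, 2))) = Mul(Mul(4, Pow(N, 2)), Pow(N, Rational(1, 2))) = Mul(4, Pow(N, Rational(5, 2))))
Function('d')(W) = Add(3, Mul(Pow(Add(100, W), -1), Add(W, Mul(4, Pow(W, Rational(5, 2)))))) (Function('d')(W) = Add(3, Mul(Add(W, Mul(4, Pow(W, Rational(5, 2)))), Pow(Add(W, 100), -1))) = Add(3, Mul(Add(W, Mul(4, Pow(W, Rational(5, 2)))), Pow(Add(100, W), -1))) = Add(3, Mul(Pow(Add(100, W), -1), Add(W, Mul(4, Pow(W, Rational(5, 2)))))))
Mul(Add(-130030, -261797), Pow(Add(-311266, Function('d')(196)), -1)) = Mul(Add(-130030, -261797), Pow(Add(-311266, Mul(4, Pow(Add(100, 196), -1), Add(75, 196, Pow(196, Rational(5, 2))))), -1)) = Mul(-391827, Pow(Add(-311266, Mul(4, Pow(296, -1), Add(75, 196, 537824))), -1)) = Mul(-391827, Pow(Add(-311266, Mul(4, Rational(1, 296), 538095)), -1)) = Mul(-391827, Pow(Add(-311266, Rational(538095, 74)), -1)) = Mul(-391827, Pow(Rational(-22495589, 74), -1)) = Mul(-391827, Rational(-74, 22495589)) = Rational(28995198, 22495589)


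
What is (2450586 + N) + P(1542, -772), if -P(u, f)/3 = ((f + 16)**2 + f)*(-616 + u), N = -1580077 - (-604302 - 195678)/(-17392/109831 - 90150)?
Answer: -7845339698377254233/4950641021 ≈ -1.5847e+9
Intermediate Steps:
N = -7822437943840307/4950641021 (N = -1580077 - (-799980)/(-17392*1/109831 - 90150) = -1580077 - (-799980)/(-17392/109831 - 90150) = -1580077 - (-799980)/(-9901282042/109831) = -1580077 - (-799980)*(-109831)/9901282042 = -1580077 - 1*43931301690/4950641021 = -1580077 - 43931301690/4950641021 = -7822437943840307/4950641021 ≈ -1.5801e+6)
P(u, f) = -3*(-616 + u)*(f + (16 + f)**2) (P(u, f) = -3*((f + 16)**2 + f)*(-616 + u) = -3*((16 + f)**2 + f)*(-616 + u) = -3*(f + (16 + f)**2)*(-616 + u) = -3*(-616 + u)*(f + (16 + f)**2))
(2450586 + N) + P(1542, -772) = (2450586 - 7822437943840307/4950641021) + (1848*(-772) + 1848*(16 - 772)**2 - 3*(-772)*1542 - 3*1542*(16 - 772)**2) = 4309533633247999/4950641021 + (-1426656 + 1848*(-756)**2 + 3571272 - 3*1542*(-756)**2) = 4309533633247999/4950641021 + (-1426656 + 1848*571536 + 3571272 - 3*1542*571536) = 4309533633247999/4950641021 + (-1426656 + 1056198528 + 3571272 - 2643925536) = 4309533633247999/4950641021 - 1585582392 = -7845339698377254233/4950641021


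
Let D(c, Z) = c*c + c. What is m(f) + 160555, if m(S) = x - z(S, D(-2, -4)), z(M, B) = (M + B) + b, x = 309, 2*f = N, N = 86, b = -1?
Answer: 160820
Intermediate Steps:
f = 43 (f = (½)*86 = 43)
D(c, Z) = c + c² (D(c, Z) = c² + c = c + c²)
z(M, B) = -1 + B + M (z(M, B) = (M + B) - 1 = (B + M) - 1 = -1 + B + M)
m(S) = 308 - S (m(S) = 309 - (-1 - 2*(1 - 2) + S) = 309 - (-1 - 2*(-1) + S) = 309 - (-1 + 2 + S) = 309 - (1 + S) = 309 + (-1 - S) = 308 - S)
m(f) + 160555 = (308 - 1*43) + 160555 = (308 - 43) + 160555 = 265 + 160555 = 160820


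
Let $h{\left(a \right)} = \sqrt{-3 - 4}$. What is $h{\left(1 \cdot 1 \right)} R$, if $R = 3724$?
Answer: $3724 i \sqrt{7} \approx 9852.8 i$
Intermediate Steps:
$h{\left(a \right)} = i \sqrt{7}$ ($h{\left(a \right)} = \sqrt{-7} = i \sqrt{7}$)
$h{\left(1 \cdot 1 \right)} R = i \sqrt{7} \cdot 3724 = 3724 i \sqrt{7}$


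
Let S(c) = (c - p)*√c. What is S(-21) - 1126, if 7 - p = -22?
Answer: -1126 - 50*I*√21 ≈ -1126.0 - 229.13*I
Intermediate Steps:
p = 29 (p = 7 - 1*(-22) = 7 + 22 = 29)
S(c) = √c*(-29 + c) (S(c) = (c - 1*29)*√c = (c - 29)*√c = (-29 + c)*√c = √c*(-29 + c))
S(-21) - 1126 = √(-21)*(-29 - 21) - 1126 = (I*√21)*(-50) - 1126 = -50*I*√21 - 1126 = -1126 - 50*I*√21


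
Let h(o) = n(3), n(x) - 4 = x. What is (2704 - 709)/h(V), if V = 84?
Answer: 285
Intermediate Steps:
n(x) = 4 + x
h(o) = 7 (h(o) = 4 + 3 = 7)
(2704 - 709)/h(V) = (2704 - 709)/7 = 1995*(⅐) = 285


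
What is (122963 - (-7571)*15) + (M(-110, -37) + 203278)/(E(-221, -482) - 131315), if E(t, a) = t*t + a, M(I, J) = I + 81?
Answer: 19621213519/82956 ≈ 2.3653e+5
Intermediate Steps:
M(I, J) = 81 + I
E(t, a) = a + t**2 (E(t, a) = t**2 + a = a + t**2)
(122963 - (-7571)*15) + (M(-110, -37) + 203278)/(E(-221, -482) - 131315) = (122963 - (-7571)*15) + ((81 - 110) + 203278)/((-482 + (-221)**2) - 131315) = (122963 - 1*(-113565)) + (-29 + 203278)/((-482 + 48841) - 131315) = (122963 + 113565) + 203249/(48359 - 131315) = 236528 + 203249/(-82956) = 236528 + 203249*(-1/82956) = 236528 - 203249/82956 = 19621213519/82956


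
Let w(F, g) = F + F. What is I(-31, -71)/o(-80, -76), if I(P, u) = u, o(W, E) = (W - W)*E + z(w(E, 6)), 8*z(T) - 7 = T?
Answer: 568/145 ≈ 3.9172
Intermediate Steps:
w(F, g) = 2*F
z(T) = 7/8 + T/8
o(W, E) = 7/8 + E/4 (o(W, E) = (W - W)*E + (7/8 + (2*E)/8) = 0*E + (7/8 + E/4) = 0 + (7/8 + E/4) = 7/8 + E/4)
I(-31, -71)/o(-80, -76) = -71/(7/8 + (¼)*(-76)) = -71/(7/8 - 19) = -71/(-145/8) = -71*(-8/145) = 568/145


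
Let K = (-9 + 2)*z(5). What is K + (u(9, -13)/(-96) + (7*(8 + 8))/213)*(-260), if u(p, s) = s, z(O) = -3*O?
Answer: -114035/1704 ≈ -66.922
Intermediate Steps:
K = 105 (K = (-9 + 2)*(-3*5) = -7*(-15) = 105)
K + (u(9, -13)/(-96) + (7*(8 + 8))/213)*(-260) = 105 + (-13/(-96) + (7*(8 + 8))/213)*(-260) = 105 + (-13*(-1/96) + (7*16)*(1/213))*(-260) = 105 + (13/96 + 112*(1/213))*(-260) = 105 + (13/96 + 112/213)*(-260) = 105 + (4507/6816)*(-260) = 105 - 292955/1704 = -114035/1704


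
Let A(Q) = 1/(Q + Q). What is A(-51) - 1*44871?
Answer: -4576843/102 ≈ -44871.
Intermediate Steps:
A(Q) = 1/(2*Q)
A(-51) - 1*44871 = (½)/(-51) - 1*44871 = (½)*(-1/51) - 44871 = -1/102 - 44871 = -4576843/102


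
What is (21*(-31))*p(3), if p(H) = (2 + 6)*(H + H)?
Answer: -31248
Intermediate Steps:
p(H) = 16*H (p(H) = 8*(2*H) = 16*H)
(21*(-31))*p(3) = (21*(-31))*(16*3) = -651*48 = -31248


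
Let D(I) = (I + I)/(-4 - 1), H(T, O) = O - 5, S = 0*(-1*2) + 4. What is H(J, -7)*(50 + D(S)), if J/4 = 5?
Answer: -2904/5 ≈ -580.80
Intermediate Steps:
J = 20 (J = 4*5 = 20)
S = 4 (S = 0*(-2) + 4 = 0 + 4 = 4)
H(T, O) = -5 + O
D(I) = -2*I/5 (D(I) = (2*I)/(-5) = (2*I)*(-1/5) = -2*I/5)
H(J, -7)*(50 + D(S)) = (-5 - 7)*(50 - 2/5*4) = -12*(50 - 8/5) = -12*242/5 = -2904/5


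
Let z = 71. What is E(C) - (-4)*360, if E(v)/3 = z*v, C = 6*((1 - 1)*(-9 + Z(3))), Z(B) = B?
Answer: 1440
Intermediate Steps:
C = 0 (C = 6*((1 - 1)*(-9 + 3)) = 6*(0*(-6)) = 6*0 = 0)
E(v) = 213*v (E(v) = 3*(71*v) = 213*v)
E(C) - (-4)*360 = 213*0 - (-4)*360 = 0 - 1*(-1440) = 0 + 1440 = 1440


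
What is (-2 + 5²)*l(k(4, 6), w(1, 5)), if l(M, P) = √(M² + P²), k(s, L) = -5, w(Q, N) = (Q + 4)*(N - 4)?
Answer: 115*√2 ≈ 162.63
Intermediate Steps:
w(Q, N) = (-4 + N)*(4 + Q) (w(Q, N) = (4 + Q)*(-4 + N) = (-4 + N)*(4 + Q))
(-2 + 5²)*l(k(4, 6), w(1, 5)) = (-2 + 5²)*√((-5)² + (-16 - 4*1 + 4*5 + 5*1)²) = (-2 + 25)*√(25 + (-16 - 4 + 20 + 5)²) = 23*√(25 + 5²) = 23*√(25 + 25) = 23*√50 = 23*(5*√2) = 115*√2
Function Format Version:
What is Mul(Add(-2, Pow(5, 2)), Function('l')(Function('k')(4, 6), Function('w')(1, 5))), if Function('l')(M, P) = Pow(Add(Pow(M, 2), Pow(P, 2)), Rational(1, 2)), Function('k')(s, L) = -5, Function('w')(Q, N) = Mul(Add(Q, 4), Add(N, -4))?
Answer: Mul(115, Pow(2, Rational(1, 2))) ≈ 162.63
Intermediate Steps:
Function('w')(Q, N) = Mul(Add(-4, N), Add(4, Q)) (Function('w')(Q, N) = Mul(Add(4, Q), Add(-4, N)) = Mul(Add(-4, N), Add(4, Q)))
Mul(Add(-2, Pow(5, 2)), Function('l')(Function('k')(4, 6), Function('w')(1, 5))) = Mul(Add(-2, Pow(5, 2)), Pow(Add(Pow(-5, 2), Pow(Add(-16, Mul(-4, 1), Mul(4, 5), Mul(5, 1)), 2)), Rational(1, 2))) = Mul(Add(-2, 25), Pow(Add(25, Pow(Add(-16, -4, 20, 5), 2)), Rational(1, 2))) = Mul(23, Pow(Add(25, Pow(5, 2)), Rational(1, 2))) = Mul(23, Pow(Add(25, 25), Rational(1, 2))) = Mul(23, Pow(50, Rational(1, 2))) = Mul(23, Mul(5, Pow(2, Rational(1, 2)))) = Mul(115, Pow(2, Rational(1, 2)))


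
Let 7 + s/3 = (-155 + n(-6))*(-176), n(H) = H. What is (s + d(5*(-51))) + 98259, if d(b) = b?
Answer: 182991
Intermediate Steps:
s = 84987 (s = -21 + 3*((-155 - 6)*(-176)) = -21 + 3*(-161*(-176)) = -21 + 3*28336 = -21 + 85008 = 84987)
(s + d(5*(-51))) + 98259 = (84987 + 5*(-51)) + 98259 = (84987 - 255) + 98259 = 84732 + 98259 = 182991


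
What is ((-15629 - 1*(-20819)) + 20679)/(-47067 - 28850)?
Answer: -25869/75917 ≈ -0.34075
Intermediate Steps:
((-15629 - 1*(-20819)) + 20679)/(-47067 - 28850) = ((-15629 + 20819) + 20679)/(-75917) = (5190 + 20679)*(-1/75917) = 25869*(-1/75917) = -25869/75917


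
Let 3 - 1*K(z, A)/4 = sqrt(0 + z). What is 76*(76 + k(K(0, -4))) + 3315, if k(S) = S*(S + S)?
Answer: 30979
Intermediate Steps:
K(z, A) = 12 - 4*sqrt(z) (K(z, A) = 12 - 4*sqrt(0 + z) = 12 - 4*sqrt(z))
k(S) = 2*S**2 (k(S) = S*(2*S) = 2*S**2)
76*(76 + k(K(0, -4))) + 3315 = 76*(76 + 2*(12 - 4*sqrt(0))**2) + 3315 = 76*(76 + 2*(12 - 4*0)**2) + 3315 = 76*(76 + 2*(12 + 0)**2) + 3315 = 76*(76 + 2*12**2) + 3315 = 76*(76 + 2*144) + 3315 = 76*(76 + 288) + 3315 = 76*364 + 3315 = 27664 + 3315 = 30979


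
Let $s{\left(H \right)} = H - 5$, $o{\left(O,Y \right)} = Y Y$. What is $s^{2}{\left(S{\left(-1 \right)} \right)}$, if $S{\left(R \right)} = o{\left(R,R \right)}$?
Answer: $16$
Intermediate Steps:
$o{\left(O,Y \right)} = Y^{2}$
$S{\left(R \right)} = R^{2}$
$s{\left(H \right)} = -5 + H$
$s^{2}{\left(S{\left(-1 \right)} \right)} = \left(-5 + \left(-1\right)^{2}\right)^{2} = \left(-5 + 1\right)^{2} = \left(-4\right)^{2} = 16$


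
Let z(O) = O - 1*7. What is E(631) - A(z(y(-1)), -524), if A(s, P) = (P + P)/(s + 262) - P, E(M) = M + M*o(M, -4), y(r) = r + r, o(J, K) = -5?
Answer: -770096/253 ≈ -3043.9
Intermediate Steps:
y(r) = 2*r
z(O) = -7 + O (z(O) = O - 7 = -7 + O)
E(M) = -4*M (E(M) = M + M*(-5) = M - 5*M = -4*M)
A(s, P) = -P + 2*P/(262 + s) (A(s, P) = (2*P)/(262 + s) - P = 2*P/(262 + s) - P = -P + 2*P/(262 + s))
E(631) - A(z(y(-1)), -524) = -4*631 - (-1)*(-524)*(260 + (-7 + 2*(-1)))/(262 + (-7 + 2*(-1))) = -2524 - (-1)*(-524)*(260 + (-7 - 2))/(262 + (-7 - 2)) = -2524 - (-1)*(-524)*(260 - 9)/(262 - 9) = -2524 - (-1)*(-524)*251/253 = -2524 - 1*131524/253 = -2524 - 131524/253 = -770096/253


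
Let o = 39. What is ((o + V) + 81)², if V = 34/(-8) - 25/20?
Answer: 52441/4 ≈ 13110.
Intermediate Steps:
V = -11/2 (V = 34*(-⅛) - 25*1/20 = -17/4 - 5/4 = -11/2 ≈ -5.5000)
((o + V) + 81)² = ((39 - 11/2) + 81)² = (67/2 + 81)² = (229/2)² = 52441/4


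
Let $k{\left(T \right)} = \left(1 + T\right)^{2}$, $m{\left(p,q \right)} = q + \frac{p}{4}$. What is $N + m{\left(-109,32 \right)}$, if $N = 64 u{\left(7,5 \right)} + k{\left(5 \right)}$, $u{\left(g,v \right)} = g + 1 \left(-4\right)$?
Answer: $\frac{931}{4} \approx 232.75$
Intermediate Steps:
$m{\left(p,q \right)} = q + \frac{p}{4}$ ($m{\left(p,q \right)} = q + p \frac{1}{4} = q + \frac{p}{4}$)
$u{\left(g,v \right)} = -4 + g$ ($u{\left(g,v \right)} = g - 4 = -4 + g$)
$N = 228$ ($N = 64 \left(-4 + 7\right) + \left(1 + 5\right)^{2} = 64 \cdot 3 + 6^{2} = 192 + 36 = 228$)
$N + m{\left(-109,32 \right)} = 228 + \left(32 + \frac{1}{4} \left(-109\right)\right) = 228 + \left(32 - \frac{109}{4}\right) = 228 + \frac{19}{4} = \frac{931}{4}$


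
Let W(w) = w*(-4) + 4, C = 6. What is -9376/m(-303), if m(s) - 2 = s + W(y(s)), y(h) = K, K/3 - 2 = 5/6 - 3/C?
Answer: 9376/325 ≈ 28.849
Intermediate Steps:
K = 7 (K = 6 + 3*(5/6 - 3/6) = 6 + 3*(5*(⅙) - 3*⅙) = 6 + 3*(⅚ - ½) = 6 + 3*(⅓) = 6 + 1 = 7)
y(h) = 7
W(w) = 4 - 4*w (W(w) = -4*w + 4 = 4 - 4*w)
m(s) = -22 + s (m(s) = 2 + (s + (4 - 4*7)) = 2 + (s + (4 - 28)) = 2 + (s - 24) = 2 + (-24 + s) = -22 + s)
-9376/m(-303) = -9376/(-22 - 303) = -9376/(-325) = -9376*(-1/325) = 9376/325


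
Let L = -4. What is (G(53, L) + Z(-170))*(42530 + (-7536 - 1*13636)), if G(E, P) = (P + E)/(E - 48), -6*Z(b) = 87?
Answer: -501913/5 ≈ -1.0038e+5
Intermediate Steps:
Z(b) = -29/2 (Z(b) = -⅙*87 = -29/2)
G(E, P) = (E + P)/(-48 + E)
(G(53, L) + Z(-170))*(42530 + (-7536 - 1*13636)) = ((53 - 4)/(-48 + 53) - 29/2)*(42530 + (-7536 - 1*13636)) = (49/5 - 29/2)*(42530 + (-7536 - 13636)) = ((⅕)*49 - 29/2)*(42530 - 21172) = (49/5 - 29/2)*21358 = -47/10*21358 = -501913/5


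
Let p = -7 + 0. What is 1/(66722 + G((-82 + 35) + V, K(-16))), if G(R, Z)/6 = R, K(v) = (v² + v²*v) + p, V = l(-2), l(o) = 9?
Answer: 1/66494 ≈ 1.5039e-5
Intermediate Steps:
p = -7
V = 9
K(v) = -7 + v² + v³ (K(v) = (v² + v²*v) - 7 = (v² + v³) - 7 = -7 + v² + v³)
G(R, Z) = 6*R
1/(66722 + G((-82 + 35) + V, K(-16))) = 1/(66722 + 6*((-82 + 35) + 9)) = 1/(66722 + 6*(-47 + 9)) = 1/(66722 + 6*(-38)) = 1/(66722 - 228) = 1/66494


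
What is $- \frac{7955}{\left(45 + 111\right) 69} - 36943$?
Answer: $- \frac{397662407}{10764} \approx -36944.0$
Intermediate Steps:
$- \frac{7955}{\left(45 + 111\right) 69} - 36943 = - \frac{7955}{156 \cdot 69} - 36943 = - \frac{7955}{10764} - 36943 = - \frac{397662407}{10764}$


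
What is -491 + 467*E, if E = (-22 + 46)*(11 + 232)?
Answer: 2723053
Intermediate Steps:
E = 5832 (E = 24*243 = 5832)
-491 + 467*E = -491 + 467*5832 = -491 + 2723544 = 2723053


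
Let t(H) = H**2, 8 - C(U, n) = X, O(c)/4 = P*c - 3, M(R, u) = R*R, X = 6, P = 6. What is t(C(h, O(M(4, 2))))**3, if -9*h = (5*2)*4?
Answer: 64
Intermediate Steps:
M(R, u) = R**2
O(c) = -12 + 24*c (O(c) = 4*(6*c - 3) = 4*(-3 + 6*c) = -12 + 24*c)
h = -40/9 (h = -5*2*4/9 = -10*4/9 = -1/9*40 = -40/9 ≈ -4.4444)
C(U, n) = 2 (C(U, n) = 8 - 1*6 = 8 - 6 = 2)
t(C(h, O(M(4, 2))))**3 = (2**2)**3 = 4**3 = 64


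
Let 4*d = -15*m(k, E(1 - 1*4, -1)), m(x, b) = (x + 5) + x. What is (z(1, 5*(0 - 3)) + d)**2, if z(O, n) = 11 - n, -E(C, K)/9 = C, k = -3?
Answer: 14161/16 ≈ 885.06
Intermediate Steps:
E(C, K) = -9*C
m(x, b) = 5 + 2*x (m(x, b) = (5 + x) + x = 5 + 2*x)
d = 15/4 (d = (-15*(5 + 2*(-3)))/4 = (-15*(5 - 6))/4 = (-15*(-1))/4 = (1/4)*15 = 15/4 ≈ 3.7500)
(z(1, 5*(0 - 3)) + d)**2 = ((11 - 5*(0 - 3)) + 15/4)**2 = ((11 - 5*(-3)) + 15/4)**2 = ((11 - 1*(-15)) + 15/4)**2 = ((11 + 15) + 15/4)**2 = (26 + 15/4)**2 = (119/4)**2 = 14161/16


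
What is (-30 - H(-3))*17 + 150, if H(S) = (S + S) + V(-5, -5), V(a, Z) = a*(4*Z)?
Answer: -1958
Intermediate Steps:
V(a, Z) = 4*Z*a
H(S) = 100 + 2*S (H(S) = (S + S) + 4*(-5)*(-5) = 2*S + 100 = 100 + 2*S)
(-30 - H(-3))*17 + 150 = (-30 - (100 + 2*(-3)))*17 + 150 = (-30 - (100 - 6))*17 + 150 = (-30 - 1*94)*17 + 150 = (-30 - 94)*17 + 150 = -124*17 + 150 = -2108 + 150 = -1958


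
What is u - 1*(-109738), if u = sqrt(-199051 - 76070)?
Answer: 109738 + 3*I*sqrt(30569) ≈ 1.0974e+5 + 524.52*I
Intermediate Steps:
u = 3*I*sqrt(30569) (u = sqrt(-275121) = 3*I*sqrt(30569) ≈ 524.52*I)
u - 1*(-109738) = 3*I*sqrt(30569) - 1*(-109738) = 3*I*sqrt(30569) + 109738 = 109738 + 3*I*sqrt(30569)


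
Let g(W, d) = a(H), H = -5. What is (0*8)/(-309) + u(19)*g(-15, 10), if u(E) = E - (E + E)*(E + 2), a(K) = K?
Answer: 3895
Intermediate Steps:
g(W, d) = -5
u(E) = E - 2*E*(2 + E)
(0*8)/(-309) + u(19)*g(-15, 10) = (0*8)/(-309) - 1*19*(3 + 2*19)*(-5) = 0*(-1/309) - 1*19*(3 + 38)*(-5) = 0 - 1*19*41*(-5) = 0 - 779*(-5) = 0 + 3895 = 3895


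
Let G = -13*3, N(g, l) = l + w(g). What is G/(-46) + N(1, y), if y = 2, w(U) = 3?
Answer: 269/46 ≈ 5.8478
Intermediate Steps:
N(g, l) = 3 + l (N(g, l) = l + 3 = 3 + l)
G = -39
G/(-46) + N(1, y) = -39/(-46) + (3 + 2) = -1/46*(-39) + 5 = 39/46 + 5 = 269/46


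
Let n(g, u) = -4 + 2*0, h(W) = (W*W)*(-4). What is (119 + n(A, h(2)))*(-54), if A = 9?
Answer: -6210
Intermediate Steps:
h(W) = -4*W² (h(W) = W²*(-4) = -4*W²)
n(g, u) = -4 (n(g, u) = -4 + 0 = -4)
(119 + n(A, h(2)))*(-54) = (119 - 4)*(-54) = 115*(-54) = -6210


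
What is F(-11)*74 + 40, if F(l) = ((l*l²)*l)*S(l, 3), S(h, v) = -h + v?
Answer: 15168116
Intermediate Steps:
S(h, v) = v - h
F(l) = l⁴*(3 - l) (F(l) = ((l*l²)*l)*(3 - l) = (l³*l)*(3 - l) = l⁴*(3 - l))
F(-11)*74 + 40 = ((-11)⁴*(3 - 1*(-11)))*74 + 40 = (14641*(3 + 11))*74 + 40 = (14641*14)*74 + 40 = 204974*74 + 40 = 15168076 + 40 = 15168116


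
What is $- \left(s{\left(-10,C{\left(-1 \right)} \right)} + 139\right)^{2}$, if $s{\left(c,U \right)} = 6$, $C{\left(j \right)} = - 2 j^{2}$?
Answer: $-21025$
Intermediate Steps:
$- \left(s{\left(-10,C{\left(-1 \right)} \right)} + 139\right)^{2} = - \left(6 + 139\right)^{2} = - 145^{2} = \left(-1\right) 21025 = -21025$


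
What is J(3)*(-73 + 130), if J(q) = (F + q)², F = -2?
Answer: 57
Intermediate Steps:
J(q) = (-2 + q)²
J(3)*(-73 + 130) = (-2 + 3)²*(-73 + 130) = 1²*57 = 1*57 = 57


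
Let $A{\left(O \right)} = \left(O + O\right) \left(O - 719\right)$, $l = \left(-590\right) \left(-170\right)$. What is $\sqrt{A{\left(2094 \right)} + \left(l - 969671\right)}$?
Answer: $\sqrt{4889129} \approx 2211.1$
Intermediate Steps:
$l = 100300$
$A{\left(O \right)} = 2 O \left(-719 + O\right)$
$\sqrt{A{\left(2094 \right)} + \left(l - 969671\right)} = \sqrt{2 \cdot 2094 \left(-719 + 2094\right) + \left(100300 - 969671\right)} = \sqrt{2 \cdot 2094 \cdot 1375 + \left(100300 - 969671\right)} = \sqrt{5758500 - 869371} = \sqrt{4889129}$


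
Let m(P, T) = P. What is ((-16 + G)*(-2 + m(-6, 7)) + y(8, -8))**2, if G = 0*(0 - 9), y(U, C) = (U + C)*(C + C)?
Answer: 16384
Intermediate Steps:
y(U, C) = 2*C*(C + U) (y(U, C) = (C + U)*(2*C) = 2*C*(C + U))
G = 0 (G = 0*(-9) = 0)
((-16 + G)*(-2 + m(-6, 7)) + y(8, -8))**2 = ((-16 + 0)*(-2 - 6) + 2*(-8)*(-8 + 8))**2 = (-16*(-8) + 2*(-8)*0)**2 = (128 + 0)**2 = 128**2 = 16384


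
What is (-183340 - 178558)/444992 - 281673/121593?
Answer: -28224415855/9017985376 ≈ -3.1298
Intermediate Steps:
(-183340 - 178558)/444992 - 281673/121593 = -361898*1/444992 - 281673*1/121593 = -180949/222496 - 93891/40531 = -28224415855/9017985376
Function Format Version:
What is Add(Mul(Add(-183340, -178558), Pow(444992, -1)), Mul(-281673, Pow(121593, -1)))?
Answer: Rational(-28224415855, 9017985376) ≈ -3.1298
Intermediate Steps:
Add(Mul(Add(-183340, -178558), Pow(444992, -1)), Mul(-281673, Pow(121593, -1))) = Add(Mul(-361898, Rational(1, 444992)), Mul(-281673, Rational(1, 121593))) = Add(Rational(-180949, 222496), Rational(-93891, 40531)) = Rational(-28224415855, 9017985376)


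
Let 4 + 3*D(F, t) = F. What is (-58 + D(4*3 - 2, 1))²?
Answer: 3136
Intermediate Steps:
D(F, t) = -4/3 + F/3
(-58 + D(4*3 - 2, 1))² = (-58 + (-4/3 + (4*3 - 2)/3))² = (-58 + (-4/3 + (12 - 2)/3))² = (-58 + (-4/3 + (⅓)*10))² = (-58 + (-4/3 + 10/3))² = (-58 + 2)² = (-56)² = 3136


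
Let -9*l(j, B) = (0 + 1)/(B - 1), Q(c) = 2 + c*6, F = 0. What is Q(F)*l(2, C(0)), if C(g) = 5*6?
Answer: -2/261 ≈ -0.0076628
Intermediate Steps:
C(g) = 30
Q(c) = 2 + 6*c
l(j, B) = -1/(9*(-1 + B)) (l(j, B) = -(0 + 1)/(9*(B - 1)) = -1/(9*(-1 + B)))
Q(F)*l(2, C(0)) = (2 + 6*0)*(-1/(-9 + 9*30)) = (2 + 0)*(-1/(-9 + 270)) = 2*(-1/261) = -2/261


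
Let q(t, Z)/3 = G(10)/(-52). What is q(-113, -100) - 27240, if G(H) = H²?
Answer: -354195/13 ≈ -27246.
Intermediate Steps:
q(t, Z) = -75/13 (q(t, Z) = 3*(10²/(-52)) = 3*(100*(-1/52)) = 3*(-25/13) = -75/13)
q(-113, -100) - 27240 = -75/13 - 27240 = -354195/13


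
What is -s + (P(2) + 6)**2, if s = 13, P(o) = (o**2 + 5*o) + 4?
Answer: 563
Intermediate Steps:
P(o) = 4 + o**2 + 5*o
-s + (P(2) + 6)**2 = -1*13 + ((4 + 2**2 + 5*2) + 6)**2 = -13 + ((4 + 4 + 10) + 6)**2 = -13 + (18 + 6)**2 = -13 + 24**2 = -13 + 576 = 563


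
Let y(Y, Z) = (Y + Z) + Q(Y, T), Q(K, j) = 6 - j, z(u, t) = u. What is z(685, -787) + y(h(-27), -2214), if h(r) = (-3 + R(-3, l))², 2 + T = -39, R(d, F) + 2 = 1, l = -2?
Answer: -1466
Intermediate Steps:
R(d, F) = -1 (R(d, F) = -2 + 1 = -1)
T = -41 (T = -2 - 39 = -41)
h(r) = 16 (h(r) = (-3 - 1)² = (-4)² = 16)
y(Y, Z) = 47 + Y + Z (y(Y, Z) = (Y + Z) + (6 - 1*(-41)) = (Y + Z) + (6 + 41) = (Y + Z) + 47 = 47 + Y + Z)
z(685, -787) + y(h(-27), -2214) = 685 + (47 + 16 - 2214) = 685 - 2151 = -1466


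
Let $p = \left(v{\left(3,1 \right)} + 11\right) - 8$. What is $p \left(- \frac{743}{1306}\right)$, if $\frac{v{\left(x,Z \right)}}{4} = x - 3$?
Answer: $- \frac{2229}{1306} \approx -1.7067$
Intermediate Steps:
$v{\left(x,Z \right)} = -12 + 4 x$ ($v{\left(x,Z \right)} = 4 \left(x - 3\right) = 4 \left(-3 + x\right) = -12 + 4 x$)
$p = 3$ ($p = \left(\left(-12 + 4 \cdot 3\right) + 11\right) - 8 = \left(\left(-12 + 12\right) + 11\right) - 8 = \left(0 + 11\right) - 8 = 11 - 8 = 3$)
$p \left(- \frac{743}{1306}\right) = 3 \left(- \frac{743}{1306}\right) = - \frac{2229}{1306}$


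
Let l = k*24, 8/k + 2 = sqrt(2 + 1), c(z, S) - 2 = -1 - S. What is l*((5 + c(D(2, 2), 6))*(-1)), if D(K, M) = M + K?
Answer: 0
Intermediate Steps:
D(K, M) = K + M
c(z, S) = 1 - S (c(z, S) = 2 + (-1 - S) = 1 - S)
k = 8/(-2 + sqrt(3)) (k = 8/(-2 + sqrt(2 + 1)) = 8/(-2 + sqrt(3)) ≈ -29.856)
l = -384 - 192*sqrt(3) (l = (-16 - 8*sqrt(3))*24 = -384 - 192*sqrt(3) ≈ -716.55)
l*((5 + c(D(2, 2), 6))*(-1)) = (-384 - 192*sqrt(3))*((5 + (1 - 1*6))*(-1)) = (-384 - 192*sqrt(3))*((5 + (1 - 6))*(-1)) = (-384 - 192*sqrt(3))*((5 - 5)*(-1)) = (-384 - 192*sqrt(3))*(0*(-1)) = (-384 - 192*sqrt(3))*0 = 0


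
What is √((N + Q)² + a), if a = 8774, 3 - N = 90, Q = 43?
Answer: 3*√1190 ≈ 103.49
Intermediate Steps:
N = -87 (N = 3 - 1*90 = 3 - 90 = -87)
√((N + Q)² + a) = √((-87 + 43)² + 8774) = √((-44)² + 8774) = √(1936 + 8774) = √10710 = 3*√1190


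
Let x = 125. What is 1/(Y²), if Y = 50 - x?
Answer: 1/5625 ≈ 0.00017778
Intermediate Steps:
Y = -75 (Y = 50 - 1*125 = 50 - 125 = -75)
1/(Y²) = 1/((-75)²) = 1/5625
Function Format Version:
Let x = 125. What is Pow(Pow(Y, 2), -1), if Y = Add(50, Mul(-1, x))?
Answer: Rational(1, 5625) ≈ 0.00017778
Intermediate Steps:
Y = -75 (Y = Add(50, Mul(-1, 125)) = Add(50, -125) = -75)
Pow(Pow(Y, 2), -1) = Pow(Pow(-75, 2), -1) = Pow(5625, -1) = Rational(1, 5625)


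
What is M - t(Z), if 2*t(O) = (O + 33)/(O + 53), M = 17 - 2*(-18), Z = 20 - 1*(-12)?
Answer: 1789/34 ≈ 52.618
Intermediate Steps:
Z = 32 (Z = 20 + 12 = 32)
M = 53 (M = 17 + 36 = 53)
t(O) = (33 + O)/(2*(53 + O)) (t(O) = ((O + 33)/(O + 53))/2 = ((33 + O)/(53 + O))/2 = (33 + O)/(2*(53 + O)))
M - t(Z) = 53 - (33 + 32)/(2*(53 + 32)) = 53 - 65/(2*85) = 53 - 1*13/34 = 53 - 13/34 = 1789/34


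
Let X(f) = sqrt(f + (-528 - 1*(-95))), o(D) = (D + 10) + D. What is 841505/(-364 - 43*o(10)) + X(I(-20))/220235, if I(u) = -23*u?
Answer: -841505/1654 + 3*sqrt(3)/220235 ≈ -508.77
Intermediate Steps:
o(D) = 10 + 2*D (o(D) = (10 + D) + D = 10 + 2*D)
X(f) = sqrt(-433 + f) (X(f) = sqrt(f + (-528 + 95)) = sqrt(f - 433) = sqrt(-433 + f))
841505/(-364 - 43*o(10)) + X(I(-20))/220235 = 841505/(-364 - 43*(10 + 2*10)) + sqrt(-433 - 23*(-20))/220235 = 841505/(-364 - 43*(10 + 20)) + sqrt(-433 + 460)*(1/220235) = 841505/(-364 - 43*30) + sqrt(27)*(1/220235) = 841505/(-364 - 1290) + (3*sqrt(3))*(1/220235) = 841505/(-1654) + 3*sqrt(3)/220235 = 841505*(-1/1654) + 3*sqrt(3)/220235 = -841505/1654 + 3*sqrt(3)/220235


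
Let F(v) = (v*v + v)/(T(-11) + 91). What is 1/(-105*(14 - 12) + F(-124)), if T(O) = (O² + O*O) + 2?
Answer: -335/55098 ≈ -0.0060801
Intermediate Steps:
T(O) = 2 + 2*O² (T(O) = (O² + O²) + 2 = 2*O² + 2 = 2 + 2*O²)
F(v) = v/335 + v²/335 (F(v) = (v*v + v)/((2 + 2*(-11)²) + 91) = (v² + v)/((2 + 2*121) + 91) = (v + v²)/((2 + 242) + 91) = (v + v²)/(244 + 91) = (v + v²)/335 = (v + v²)*(1/335) = v/335 + v²/335)
1/(-105*(14 - 12) + F(-124)) = 1/(-105*(14 - 12) + (1/335)*(-124)*(1 - 124)) = 1/(-105*2 + (1/335)*(-124)*(-123)) = 1/(-210 + 15252/335) = 1/(-55098/335) = -335/55098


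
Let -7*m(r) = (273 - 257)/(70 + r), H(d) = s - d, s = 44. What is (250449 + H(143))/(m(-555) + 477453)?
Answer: 849938250/1620952951 ≈ 0.52434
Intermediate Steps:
H(d) = 44 - d
m(r) = -16/(7*(70 + r)) (m(r) = -(273 - 257)/(7*(70 + r)) = -16/(7*(70 + r)))
(250449 + H(143))/(m(-555) + 477453) = (250449 + (44 - 1*143))/(-16/(490 + 7*(-555)) + 477453) = (250449 + (44 - 143))/(-16/(490 - 3885) + 477453) = (250449 - 99)/(-16/(-3395) + 477453) = 250350/(-16*(-1/3395) + 477453) = 250350/(16/3395 + 477453) = 250350/(1620952951/3395) = 250350*(3395/1620952951) = 849938250/1620952951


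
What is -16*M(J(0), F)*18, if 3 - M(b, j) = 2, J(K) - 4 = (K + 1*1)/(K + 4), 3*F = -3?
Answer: -288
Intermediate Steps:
F = -1 (F = (⅓)*(-3) = -1)
J(K) = 4 + (1 + K)/(4 + K) (J(K) = 4 + (K + 1*1)/(K + 4) = 4 + (K + 1)/(4 + K) = 4 + (1 + K)/(4 + K))
M(b, j) = 1 (M(b, j) = 3 - 1*2 = 3 - 2 = 1)
-16*M(J(0), F)*18 = -16*1*18 = -16*18 = -288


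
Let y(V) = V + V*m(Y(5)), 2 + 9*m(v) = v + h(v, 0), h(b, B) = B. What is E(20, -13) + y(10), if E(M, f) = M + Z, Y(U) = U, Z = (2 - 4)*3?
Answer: 82/3 ≈ 27.333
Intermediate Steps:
Z = -6 (Z = -2*3 = -6)
m(v) = -2/9 + v/9 (m(v) = -2/9 + (v + 0)/9 = -2/9 + v/9)
y(V) = 4*V/3 (y(V) = V + V*(-2/9 + (1/9)*5) = V + V*(-2/9 + 5/9) = V + V*(1/3) = V + V/3 = 4*V/3)
E(M, f) = -6 + M (E(M, f) = M - 6 = -6 + M)
E(20, -13) + y(10) = (-6 + 20) + (4/3)*10 = 14 + 40/3 = 82/3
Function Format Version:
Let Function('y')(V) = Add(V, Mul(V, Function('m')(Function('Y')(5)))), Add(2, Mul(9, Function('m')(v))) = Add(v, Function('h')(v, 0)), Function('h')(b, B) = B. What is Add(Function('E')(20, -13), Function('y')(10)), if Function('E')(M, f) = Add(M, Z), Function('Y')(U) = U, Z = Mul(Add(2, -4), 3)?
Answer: Rational(82, 3) ≈ 27.333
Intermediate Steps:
Z = -6 (Z = Mul(-2, 3) = -6)
Function('m')(v) = Add(Rational(-2, 9), Mul(Rational(1, 9), v)) (Function('m')(v) = Add(Rational(-2, 9), Mul(Rational(1, 9), Add(v, 0))) = Add(Rational(-2, 9), Mul(Rational(1, 9), v)))
Function('y')(V) = Mul(Rational(4, 3), V) (Function('y')(V) = Add(V, Mul(V, Add(Rational(-2, 9), Mul(Rational(1, 9), 5)))) = Add(V, Mul(V, Add(Rational(-2, 9), Rational(5, 9)))) = Add(V, Mul(V, Rational(1, 3))) = Add(V, Mul(Rational(1, 3), V)) = Mul(Rational(4, 3), V))
Function('E')(M, f) = Add(-6, M) (Function('E')(M, f) = Add(M, -6) = Add(-6, M))
Add(Function('E')(20, -13), Function('y')(10)) = Add(Add(-6, 20), Mul(Rational(4, 3), 10)) = Add(14, Rational(40, 3)) = Rational(82, 3)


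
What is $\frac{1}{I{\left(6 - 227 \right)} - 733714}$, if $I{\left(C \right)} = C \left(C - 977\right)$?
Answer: $- \frac{1}{468956} \approx -2.1324 \cdot 10^{-6}$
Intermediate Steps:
$I{\left(C \right)} = C \left(-977 + C\right)$
$\frac{1}{I{\left(6 - 227 \right)} - 733714} = \frac{1}{\left(6 - 227\right) \left(-977 + \left(6 - 227\right)\right) - 733714} = \frac{1}{- 221 \left(-977 - 221\right) - 733714} = \frac{1}{\left(-221\right) \left(-1198\right) - 733714} = \frac{1}{264758 - 733714} = \frac{1}{-468956} = - \frac{1}{468956}$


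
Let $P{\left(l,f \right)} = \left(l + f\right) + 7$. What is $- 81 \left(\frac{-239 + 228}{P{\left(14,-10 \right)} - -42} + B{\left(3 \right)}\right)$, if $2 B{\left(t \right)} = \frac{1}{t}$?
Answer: $\frac{351}{106} \approx 3.3113$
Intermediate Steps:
$B{\left(t \right)} = \frac{1}{2 t}$
$P{\left(l,f \right)} = 7 + f + l$ ($P{\left(l,f \right)} = \left(f + l\right) + 7 = 7 + f + l$)
$- 81 \left(\frac{-239 + 228}{P{\left(14,-10 \right)} - -42} + B{\left(3 \right)}\right) = - 81 \left(\frac{-239 + 228}{\left(7 - 10 + 14\right) - -42} + \frac{1}{2 \cdot 3}\right) = - 81 \left(- \frac{11}{11 + 42} + \frac{1}{2} \cdot \frac{1}{3}\right) = - 81 \left(- \frac{11}{53} + \frac{1}{6}\right) = \left(-81\right) \left(- \frac{13}{318}\right) = \frac{351}{106}$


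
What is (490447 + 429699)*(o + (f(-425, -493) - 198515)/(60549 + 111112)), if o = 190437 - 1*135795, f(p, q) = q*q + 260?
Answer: 8630919015512776/171661 ≈ 5.0279e+10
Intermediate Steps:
f(p, q) = 260 + q**2 (f(p, q) = q**2 + 260 = 260 + q**2)
o = 54642 (o = 190437 - 135795 = 54642)
(490447 + 429699)*(o + (f(-425, -493) - 198515)/(60549 + 111112)) = (490447 + 429699)*(54642 + ((260 + (-493)**2) - 198515)/(60549 + 111112)) = 920146*(54642 + ((260 + 243049) - 198515)/171661) = 920146*(54642 + (243309 - 198515)*(1/171661)) = 920146*(54642 + 44794*(1/171661)) = 920146*(54642 + 44794/171661) = 920146*(9379945156/171661) = 8630919015512776/171661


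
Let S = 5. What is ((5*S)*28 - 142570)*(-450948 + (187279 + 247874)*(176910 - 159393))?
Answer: -1081350753586110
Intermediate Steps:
((5*S)*28 - 142570)*(-450948 + (187279 + 247874)*(176910 - 159393)) = ((5*5)*28 - 142570)*(-450948 + (187279 + 247874)*(176910 - 159393)) = (25*28 - 142570)*(-450948 + 435153*17517) = (700 - 142570)*(-450948 + 7622575101) = -141870*7622124153 = -1081350753586110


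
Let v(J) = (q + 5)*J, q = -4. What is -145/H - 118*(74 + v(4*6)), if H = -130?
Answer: -300635/26 ≈ -11563.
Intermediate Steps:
v(J) = J (v(J) = (-4 + 5)*J = 1*J = J)
-145/H - 118*(74 + v(4*6)) = -145/(-130) - 118*(74 + 4*6) = -145*(-1/130) - 118*(74 + 24) = 29/26 - 118*98 = 29/26 - 11564 = -300635/26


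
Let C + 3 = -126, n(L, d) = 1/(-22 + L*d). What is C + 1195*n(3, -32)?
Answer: -16417/118 ≈ -139.13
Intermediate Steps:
C = -129 (C = -3 - 126 = -129)
C + 1195*n(3, -32) = -129 + 1195/(-22 + 3*(-32)) = -129 + 1195/(-22 - 96) = -129 + 1195/(-118) = -129 + 1195*(-1/118) = -129 - 1195/118 = -16417/118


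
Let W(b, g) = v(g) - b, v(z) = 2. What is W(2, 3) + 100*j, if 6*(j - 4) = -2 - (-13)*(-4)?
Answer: -500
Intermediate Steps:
j = -5 (j = 4 + (-2 - (-13)*(-4))/6 = 4 + (-2 - 1*52)/6 = 4 + (-2 - 52)/6 = 4 + (⅙)*(-54) = 4 - 9 = -5)
W(b, g) = 2 - b
W(2, 3) + 100*j = (2 - 1*2) + 100*(-5) = (2 - 2) - 500 = 0 - 500 = -500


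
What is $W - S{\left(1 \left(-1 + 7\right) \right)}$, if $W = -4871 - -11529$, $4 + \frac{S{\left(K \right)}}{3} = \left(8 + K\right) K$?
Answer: $6418$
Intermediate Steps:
$S{\left(K \right)} = -12 + 3 K \left(8 + K\right)$ ($S{\left(K \right)} = -12 + 3 \left(8 + K\right) K = -12 + 3 K \left(8 + K\right)$)
$W = 6658$ ($W = -4871 + 11529 = 6658$)
$W - S{\left(1 \left(-1 + 7\right) \right)} = 6658 - \left(-12 + 3 \left(1 \left(-1 + 7\right)\right)^{2} + 24 \cdot 1 \left(-1 + 7\right)\right) = 6658 - \left(-12 + 3 \left(1 \cdot 6\right)^{2} + 24 \cdot 1 \cdot 6\right) = 6658 - \left(-12 + 3 \cdot 6^{2} + 24 \cdot 6\right) = 6658 - \left(-12 + 3 \cdot 36 + 144\right) = 6658 - \left(-12 + 108 + 144\right) = 6658 - 240 = 6418$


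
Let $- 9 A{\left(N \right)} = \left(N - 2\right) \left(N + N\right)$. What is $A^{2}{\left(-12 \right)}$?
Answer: $\frac{12544}{9} \approx 1393.8$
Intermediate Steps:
$A{\left(N \right)} = - \frac{2 N \left(-2 + N\right)}{9}$ ($A{\left(N \right)} = - \frac{\left(N - 2\right) \left(N + N\right)}{9} = - \frac{\left(-2 + N\right) 2 N}{9} = - \frac{2 N \left(-2 + N\right)}{9}$)
$A^{2}{\left(-12 \right)} = \left(\frac{2}{9} \left(-12\right) \left(2 - -12\right)\right)^{2} = \left(\frac{2}{9} \left(-12\right) \left(2 + 12\right)\right)^{2} = \left(\frac{2}{9} \left(-12\right) 14\right)^{2} = \left(- \frac{112}{3}\right)^{2} = \frac{12544}{9}$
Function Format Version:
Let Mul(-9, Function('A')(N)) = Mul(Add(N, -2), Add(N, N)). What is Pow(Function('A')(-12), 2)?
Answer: Rational(12544, 9) ≈ 1393.8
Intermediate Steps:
Function('A')(N) = Mul(Rational(-2, 9), N, Add(-2, N)) (Function('A')(N) = Mul(Rational(-1, 9), Mul(Add(N, -2), Add(N, N))) = Mul(Rational(-1, 9), Mul(Add(-2, N), Mul(2, N))) = Mul(Rational(-1, 9), Mul(2, N, Add(-2, N))) = Mul(Rational(-2, 9), N, Add(-2, N)))
Pow(Function('A')(-12), 2) = Pow(Mul(Rational(2, 9), -12, Add(2, Mul(-1, -12))), 2) = Pow(Mul(Rational(2, 9), -12, Add(2, 12)), 2) = Pow(Mul(Rational(2, 9), -12, 14), 2) = Pow(Rational(-112, 3), 2) = Rational(12544, 9)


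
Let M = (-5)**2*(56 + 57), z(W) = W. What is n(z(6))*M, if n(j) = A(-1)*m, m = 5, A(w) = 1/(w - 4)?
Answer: -2825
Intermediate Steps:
A(w) = 1/(-4 + w)
M = 2825 (M = 25*113 = 2825)
n(j) = -1 (n(j) = 5/(-4 - 1) = 5/(-5) = -1/5*5 = -1)
n(z(6))*M = -1*2825 = -2825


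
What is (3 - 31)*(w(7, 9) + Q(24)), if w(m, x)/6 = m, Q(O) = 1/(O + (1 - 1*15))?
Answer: -5894/5 ≈ -1178.8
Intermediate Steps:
Q(O) = 1/(-14 + O) (Q(O) = 1/(O + (1 - 15)) = 1/(O - 14) = 1/(-14 + O))
w(m, x) = 6*m
(3 - 31)*(w(7, 9) + Q(24)) = (3 - 31)*(6*7 + 1/(-14 + 24)) = -28*(42 + 1/10) = -28*421/10 = -5894/5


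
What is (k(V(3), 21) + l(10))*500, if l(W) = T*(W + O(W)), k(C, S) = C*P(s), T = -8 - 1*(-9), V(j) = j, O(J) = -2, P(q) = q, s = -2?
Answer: 1000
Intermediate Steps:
T = 1 (T = -8 + 9 = 1)
k(C, S) = -2*C (k(C, S) = C*(-2) = -2*C)
l(W) = -2 + W (l(W) = 1*(W - 2) = 1*(-2 + W) = -2 + W)
(k(V(3), 21) + l(10))*500 = (-2*3 + (-2 + 10))*500 = (-6 + 8)*500 = 2*500 = 1000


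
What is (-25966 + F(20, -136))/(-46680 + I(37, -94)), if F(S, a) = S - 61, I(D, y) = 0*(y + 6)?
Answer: 8669/15560 ≈ 0.55713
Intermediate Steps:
I(D, y) = 0 (I(D, y) = 0*(6 + y) = 0)
F(S, a) = -61 + S
(-25966 + F(20, -136))/(-46680 + I(37, -94)) = (-25966 + (-61 + 20))/(-46680 + 0) = (-25966 - 41)/(-46680) = -26007*(-1/46680) = 8669/15560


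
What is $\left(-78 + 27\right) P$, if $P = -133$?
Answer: $6783$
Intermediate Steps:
$\left(-78 + 27\right) P = \left(-78 + 27\right) \left(-133\right) = \left(-51\right) \left(-133\right) = 6783$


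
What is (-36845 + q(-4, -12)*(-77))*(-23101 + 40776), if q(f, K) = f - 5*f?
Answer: -673010975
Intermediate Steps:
q(f, K) = -4*f
(-36845 + q(-4, -12)*(-77))*(-23101 + 40776) = (-36845 - 4*(-4)*(-77))*(-23101 + 40776) = (-36845 + 16*(-77))*17675 = (-36845 - 1232)*17675 = -38077*17675 = -673010975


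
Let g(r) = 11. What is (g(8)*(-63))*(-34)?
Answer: 23562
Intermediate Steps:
(g(8)*(-63))*(-34) = (11*(-63))*(-34) = -693*(-34) = 23562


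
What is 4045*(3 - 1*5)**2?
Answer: 16180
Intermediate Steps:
4045*(3 - 1*5)**2 = 4045*(3 - 5)**2 = 4045*(-2)**2 = 4045*4 = 16180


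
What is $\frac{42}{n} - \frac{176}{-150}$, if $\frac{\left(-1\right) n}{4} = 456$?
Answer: $\frac{26227}{22800} \approx 1.1503$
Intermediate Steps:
$n = -1824$ ($n = \left(-4\right) 456 = -1824$)
$\frac{42}{n} - \frac{176}{-150} = \frac{42}{-1824} - \frac{176}{-150} = 42 \left(- \frac{1}{1824}\right) - - \frac{88}{75} = - \frac{7}{304} + \frac{88}{75} = \frac{26227}{22800}$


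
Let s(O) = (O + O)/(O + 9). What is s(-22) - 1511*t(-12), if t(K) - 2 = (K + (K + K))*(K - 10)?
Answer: -15596498/13 ≈ -1.1997e+6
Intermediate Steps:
t(K) = 2 + 3*K*(-10 + K) (t(K) = 2 + (K + (K + K))*(K - 10) = 2 + (K + 2*K)*(-10 + K) = 2 + (3*K)*(-10 + K) = 2 + 3*K*(-10 + K))
s(O) = 2*O/(9 + O) (s(O) = (2*O)/(9 + O) = 2*O/(9 + O))
s(-22) - 1511*t(-12) = 2*(-22)/(9 - 22) - 1511*(2 - 30*(-12) + 3*(-12)**2) = 2*(-22)/(-13) - 1511*(2 + 360 + 3*144) = 2*(-22)*(-1/13) - 1511*(2 + 360 + 432) = 44/13 - 1511*794 = 44/13 - 1199734 = -15596498/13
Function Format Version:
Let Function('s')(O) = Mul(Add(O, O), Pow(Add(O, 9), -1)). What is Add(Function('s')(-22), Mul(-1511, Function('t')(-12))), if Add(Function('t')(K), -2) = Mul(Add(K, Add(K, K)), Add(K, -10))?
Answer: Rational(-15596498, 13) ≈ -1.1997e+6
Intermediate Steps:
Function('t')(K) = Add(2, Mul(3, K, Add(-10, K))) (Function('t')(K) = Add(2, Mul(Add(K, Add(K, K)), Add(K, -10))) = Add(2, Mul(Add(K, Mul(2, K)), Add(-10, K))) = Add(2, Mul(Mul(3, K), Add(-10, K))) = Add(2, Mul(3, K, Add(-10, K))))
Function('s')(O) = Mul(2, O, Pow(Add(9, O), -1)) (Function('s')(O) = Mul(Mul(2, O), Pow(Add(9, O), -1)) = Mul(2, O, Pow(Add(9, O), -1)))
Add(Function('s')(-22), Mul(-1511, Function('t')(-12))) = Add(Mul(2, -22, Pow(Add(9, -22), -1)), Mul(-1511, Add(2, Mul(-30, -12), Mul(3, Pow(-12, 2))))) = Add(Mul(2, -22, Pow(-13, -1)), Mul(-1511, Add(2, 360, Mul(3, 144)))) = Add(Mul(2, -22, Rational(-1, 13)), Mul(-1511, Add(2, 360, 432))) = Add(Rational(44, 13), Mul(-1511, 794)) = Add(Rational(44, 13), -1199734) = Rational(-15596498, 13)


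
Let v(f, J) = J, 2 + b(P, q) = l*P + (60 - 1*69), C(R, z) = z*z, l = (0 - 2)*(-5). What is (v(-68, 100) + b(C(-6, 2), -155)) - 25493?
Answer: -25364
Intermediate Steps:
l = 10 (l = -2*(-5) = 10)
C(R, z) = z²
b(P, q) = -11 + 10*P (b(P, q) = -2 + (10*P + (60 - 1*69)) = -2 + (10*P + (60 - 69)) = -2 + (10*P - 9) = -2 + (-9 + 10*P) = -11 + 10*P)
(v(-68, 100) + b(C(-6, 2), -155)) - 25493 = (100 + (-11 + 10*2²)) - 25493 = (100 + (-11 + 10*4)) - 25493 = (100 + (-11 + 40)) - 25493 = (100 + 29) - 25493 = 129 - 25493 = -25364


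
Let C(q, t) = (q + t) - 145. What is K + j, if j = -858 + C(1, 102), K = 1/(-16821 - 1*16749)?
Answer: -30213001/33570 ≈ -900.00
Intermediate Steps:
K = -1/33570 (K = 1/(-16821 - 16749) = 1/(-33570) = -1/33570 ≈ -2.9788e-5)
C(q, t) = -145 + q + t
j = -900 (j = -858 + (-145 + 1 + 102) = -858 - 42 = -900)
K + j = -1/33570 - 900 = -30213001/33570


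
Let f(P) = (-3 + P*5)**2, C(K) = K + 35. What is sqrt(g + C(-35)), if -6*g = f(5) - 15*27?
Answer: I*sqrt(474)/6 ≈ 3.6286*I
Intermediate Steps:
C(K) = 35 + K
f(P) = (-3 + 5*P)**2
g = -79/6 (g = -((-3 + 5*5)**2 - 15*27)/6 = -((-3 + 25)**2 - 405)/6 = -(22**2 - 405)/6 = -(484 - 405)/6 = -1/6*79 = -79/6 ≈ -13.167)
sqrt(g + C(-35)) = sqrt(-79/6 + (35 - 35)) = sqrt(-79/6 + 0) = sqrt(-79/6) = I*sqrt(474)/6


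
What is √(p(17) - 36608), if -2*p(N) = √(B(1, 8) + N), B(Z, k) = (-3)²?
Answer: √(-146432 - 2*√26)/2 ≈ 191.34*I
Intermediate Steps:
B(Z, k) = 9
p(N) = -√(9 + N)/2
√(p(17) - 36608) = √(-√(9 + 17)/2 - 36608) = √(-√26/2 - 36608) = √(-36608 - √26/2)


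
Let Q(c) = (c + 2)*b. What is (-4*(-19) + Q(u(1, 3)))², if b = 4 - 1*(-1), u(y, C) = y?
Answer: 8281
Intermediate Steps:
b = 5 (b = 4 + 1 = 5)
Q(c) = 10 + 5*c (Q(c) = (c + 2)*5 = (2 + c)*5 = 10 + 5*c)
(-4*(-19) + Q(u(1, 3)))² = (-4*(-19) + (10 + 5*1))² = (76 + (10 + 5))² = (76 + 15)² = 91² = 8281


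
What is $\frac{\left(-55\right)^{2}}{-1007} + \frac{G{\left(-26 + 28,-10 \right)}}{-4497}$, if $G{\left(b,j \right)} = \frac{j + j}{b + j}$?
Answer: $- \frac{27211885}{9056958} \approx -3.0045$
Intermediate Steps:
$G{\left(b,j \right)} = \frac{2 j}{b + j}$
$\frac{\left(-55\right)^{2}}{-1007} + \frac{G{\left(-26 + 28,-10 \right)}}{-4497} = \frac{\left(-55\right)^{2}}{-1007} + \frac{2 \left(-10\right) \frac{1}{\left(-26 + 28\right) - 10}}{-4497} = 3025 \left(- \frac{1}{1007}\right) + 2 \left(-10\right) \frac{1}{2 - 10} \left(- \frac{1}{4497}\right) = - \frac{3025}{1007} + 2 \left(-10\right) \frac{1}{-8} \left(- \frac{1}{4497}\right) = - \frac{3025}{1007} + 2 \left(-10\right) \left(- \frac{1}{8}\right) \left(- \frac{1}{4497}\right) = - \frac{3025}{1007} + \frac{5}{2} \left(- \frac{1}{4497}\right) = - \frac{3025}{1007} - \frac{5}{8994} = - \frac{27211885}{9056958}$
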